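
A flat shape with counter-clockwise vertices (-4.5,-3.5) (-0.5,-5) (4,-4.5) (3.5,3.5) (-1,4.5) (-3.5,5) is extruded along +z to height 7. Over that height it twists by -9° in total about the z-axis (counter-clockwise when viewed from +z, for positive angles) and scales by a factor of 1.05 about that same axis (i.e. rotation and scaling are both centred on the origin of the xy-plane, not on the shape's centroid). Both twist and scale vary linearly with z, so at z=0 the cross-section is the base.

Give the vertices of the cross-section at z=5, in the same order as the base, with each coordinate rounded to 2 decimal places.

t = z/height = 5/7 = 0.714286
s = 1 + (scale-1)·z/height = 1 + (1.05-1)·5/7 = 1.035714
θ = twist·z/height = -9°·5/7 = -6.4286° = -0.112200 rad
cos θ = 0.993712, sin θ = -0.111964 (intermediates below are computed at full precision and shown rounded to 5 d.p.)
v1: (-4.5,-3.5) → rotate → (-4.86358,-2.97415) → ×s → (-5.03728,-3.08037) → (-5.04,-3.08)
v2: (-0.5,-5) → rotate → (-1.05668,-4.91258) → ×s → (-1.09442,-5.08803) → (-1.09,-5.09)
v3: (4,-4.5) → rotate → (3.47101,-4.91956) → ×s → (3.59497,-5.09526) → (3.59,-5.10)
v4: (3.5,3.5) → rotate → (3.86987,3.08612) → ×s → (4.00808,3.19634) → (4.01,3.20)
v5: (-1,4.5) → rotate → (-0.48987,4.58367) → ×s → (-0.50737,4.74737) → (-0.51,4.75)
v6: (-3.5,5) → rotate → (-2.91817,5.36044) → ×s → (-3.02239,5.55188) → (-3.02,5.55)

Cross-section at z=5: (-5.04,-3.08) (-1.09,-5.09) (3.59,-5.10) (4.01,3.20) (-0.51,4.75) (-3.02,5.55)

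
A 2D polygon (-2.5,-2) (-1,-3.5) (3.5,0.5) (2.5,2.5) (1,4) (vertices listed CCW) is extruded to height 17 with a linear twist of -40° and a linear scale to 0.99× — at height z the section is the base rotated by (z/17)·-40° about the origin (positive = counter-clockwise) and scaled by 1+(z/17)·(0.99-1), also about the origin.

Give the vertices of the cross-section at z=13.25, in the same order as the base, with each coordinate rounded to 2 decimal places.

Cross-section at z=13.25: (-3.15,-0.41) (-2.65,-2.46) (3.23,-1.37) (3.41,0.84) (2.90,2.88)

t = z/height = 13.25/17 = 0.779412
s = 1 + (scale-1)·z/height = 1 + (0.99-1)·13.25/17 = 0.992206
θ = twist·z/height = -40°·13.25/17 = -31.1765° = -0.544132 rad
cos θ = 0.855577, sin θ = -0.517676 (intermediates below are computed at full precision and shown rounded to 5 d.p.)
v1: (-2.5,-2) → rotate → (-3.17429,-0.41696) → ×s → (-3.14955,-0.41371) → (-3.15,-0.41)
v2: (-1,-3.5) → rotate → (-2.66744,-2.47684) → ×s → (-2.64665,-2.45754) → (-2.65,-2.46)
v3: (3.5,0.5) → rotate → (3.25336,-1.38408) → ×s → (3.22800,-1.37329) → (3.23,-1.37)
v4: (2.5,2.5) → rotate → (3.43313,0.84475) → ×s → (3.40637,0.83817) → (3.41,0.84)
v5: (1,4) → rotate → (2.92628,2.90463) → ×s → (2.90347,2.88199) → (2.90,2.88)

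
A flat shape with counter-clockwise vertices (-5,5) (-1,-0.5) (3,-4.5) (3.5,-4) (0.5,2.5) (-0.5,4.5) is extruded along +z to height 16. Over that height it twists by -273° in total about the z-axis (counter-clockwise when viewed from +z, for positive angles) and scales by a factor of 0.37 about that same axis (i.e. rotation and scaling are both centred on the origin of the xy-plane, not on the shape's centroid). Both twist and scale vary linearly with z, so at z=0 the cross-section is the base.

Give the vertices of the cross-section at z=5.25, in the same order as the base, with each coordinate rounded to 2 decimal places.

Cross-section at z=5.25: (3.94,4.00) (-0.40,0.79) (-3.55,-2.41) (-3.15,-2.80) (1.99,-0.38) (3.57,0.42)

t = z/height = 5.25/16 = 0.328125
s = 1 + (scale-1)·z/height = 1 + (0.37-1)·5.25/16 = 0.793281
θ = twist·z/height = -273°·5.25/16 = -89.5781° = -1.563433 rad
cos θ = 0.007363, sin θ = -0.999973 (intermediates below are computed at full precision and shown rounded to 5 d.p.)
v1: (-5,5) → rotate → (4.96305,5.03668) → ×s → (3.93709,3.99550) → (3.94,4.00)
v2: (-1,-0.5) → rotate → (-0.50735,0.99629) → ×s → (-0.40247,0.79034) → (-0.40,0.79)
v3: (3,-4.5) → rotate → (-4.47779,-3.03305) → ×s → (-3.55215,-2.40606) → (-3.55,-2.41)
v4: (3.5,-4) → rotate → (-3.97412,-3.52936) → ×s → (-3.15260,-2.79977) → (-3.15,-2.80)
v5: (0.5,2.5) → rotate → (2.50361,-0.48158) → ×s → (1.98607,-0.38203) → (1.99,-0.38)
v6: (-0.5,4.5) → rotate → (4.49620,0.53312) → ×s → (3.56675,0.42291) → (3.57,0.42)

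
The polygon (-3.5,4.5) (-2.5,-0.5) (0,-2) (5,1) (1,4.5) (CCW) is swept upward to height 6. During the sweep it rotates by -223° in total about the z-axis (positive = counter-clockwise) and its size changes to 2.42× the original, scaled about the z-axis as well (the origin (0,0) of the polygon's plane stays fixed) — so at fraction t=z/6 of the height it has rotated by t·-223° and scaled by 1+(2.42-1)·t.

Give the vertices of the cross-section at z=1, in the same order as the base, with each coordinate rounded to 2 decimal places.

Cross-section at z=1: (-0.09,7.05) (-2.84,1.38) (-1.49,-1.97) (5.67,-2.75) (4.35,3.69)

t = z/height = 1/6 = 0.166667
s = 1 + (scale-1)·z/height = 1 + (2.42-1)·1/6 = 1.236667
θ = twist·z/height = -223°·1/6 = -37.1667° = -0.648681 rad
cos θ = 0.796882, sin θ = -0.604136 (intermediates below are computed at full precision and shown rounded to 5 d.p.)
v1: (-3.5,4.5) → rotate → (-0.07048,5.70044) → ×s → (-0.08715,7.04955) → (-0.09,7.05)
v2: (-2.5,-0.5) → rotate → (-2.29427,1.11190) → ×s → (-2.83725,1.37505) → (-2.84,1.38)
v3: (0,-2) → rotate → (-1.20827,-1.59376) → ×s → (-1.49423,-1.97095) → (-1.49,-1.97)
v4: (5,1) → rotate → (4.58854,-2.22380) → ×s → (5.67450,-2.75010) → (5.67,-2.75)
v5: (1,4.5) → rotate → (3.51549,2.98183) → ×s → (4.34749,3.68753) → (4.35,3.69)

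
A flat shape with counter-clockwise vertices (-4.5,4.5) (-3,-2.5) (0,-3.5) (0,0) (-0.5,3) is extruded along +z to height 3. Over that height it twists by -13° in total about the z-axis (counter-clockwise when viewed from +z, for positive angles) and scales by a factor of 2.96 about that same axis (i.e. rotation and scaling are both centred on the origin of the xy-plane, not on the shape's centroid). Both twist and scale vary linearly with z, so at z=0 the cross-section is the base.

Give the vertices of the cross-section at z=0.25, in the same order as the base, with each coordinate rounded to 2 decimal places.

Cross-section at z=0.25: (-5.14,5.33) (-3.54,-2.84) (-0.08,-4.07) (0.00,0.00) (-0.52,3.50)

t = z/height = 0.25/3 = 0.0833333
s = 1 + (scale-1)·z/height = 1 + (2.96-1)·0.25/3 = 1.163333
θ = twist·z/height = -13°·0.25/3 = -1.0833° = -0.018908 rad
cos θ = 0.999821, sin θ = -0.018907 (intermediates below are computed at full precision and shown rounded to 5 d.p.)
v1: (-4.5,4.5) → rotate → (-4.41412,4.58428) → ×s → (-5.13509,5.33304) → (-5.14,5.33)
v2: (-3,-2.5) → rotate → (-3.04673,-2.44283) → ×s → (-3.54436,-2.84183) → (-3.54,-2.84)
v3: (0,-3.5) → rotate → (-0.06617,-3.49937) → ×s → (-0.07698,-4.07094) → (-0.08,-4.07)
v4: (0,0) → rotate → (0.00000,0.00000) → ×s → (0.00000,0.00000) → (0.00,0.00)
v5: (-0.5,3) → rotate → (-0.44319,3.00892) → ×s → (-0.51558,3.50037) → (-0.52,3.50)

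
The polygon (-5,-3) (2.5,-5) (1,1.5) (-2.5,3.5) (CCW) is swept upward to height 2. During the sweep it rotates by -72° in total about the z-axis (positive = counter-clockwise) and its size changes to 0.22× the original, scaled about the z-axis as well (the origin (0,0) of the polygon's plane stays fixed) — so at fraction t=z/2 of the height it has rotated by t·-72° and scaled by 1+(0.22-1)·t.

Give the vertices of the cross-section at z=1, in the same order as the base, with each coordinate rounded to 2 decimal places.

Cross-section at z=1: (-3.54,0.31) (-0.56,-3.36) (1.03,0.38) (0.02,2.62)

t = z/height = 1/2 = 0.5
s = 1 + (scale-1)·z/height = 1 + (0.22-1)·1/2 = 0.610000
θ = twist·z/height = -72°·1/2 = -36.0000° = -0.628319 rad
cos θ = 0.809017, sin θ = -0.587785 (intermediates below are computed at full precision and shown rounded to 5 d.p.)
v1: (-5,-3) → rotate → (-5.80844,0.51188) → ×s → (-3.54315,0.31224) → (-3.54,0.31)
v2: (2.5,-5) → rotate → (-0.91638,-5.51455) → ×s → (-0.55899,-3.36387) → (-0.56,-3.36)
v3: (1,1.5) → rotate → (1.69069,0.62574) → ×s → (1.03132,0.38170) → (1.03,0.38)
v4: (-2.5,3.5) → rotate → (0.03471,4.30102) → ×s → (0.02117,2.62362) → (0.02,2.62)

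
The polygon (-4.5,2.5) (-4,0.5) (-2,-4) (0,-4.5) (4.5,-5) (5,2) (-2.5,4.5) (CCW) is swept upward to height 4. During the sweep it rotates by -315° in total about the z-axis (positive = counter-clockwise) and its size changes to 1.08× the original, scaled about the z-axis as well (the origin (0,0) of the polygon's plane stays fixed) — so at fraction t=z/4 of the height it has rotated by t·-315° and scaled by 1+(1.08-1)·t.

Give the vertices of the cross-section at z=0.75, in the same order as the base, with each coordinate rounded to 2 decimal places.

t = z/height = 0.75/4 = 0.1875
s = 1 + (scale-1)·z/height = 1 + (1.08-1)·0.75/4 = 1.015000
θ = twist·z/height = -315°·0.75/4 = -59.0625° = -1.030835 rad
cos θ = 0.514103, sin θ = -0.857729 (intermediates below are computed at full precision and shown rounded to 5 d.p.)
v1: (-4.5,2.5) → rotate → (-0.16914,5.14504) → ×s → (-0.17168,5.22221) → (-0.17,5.22)
v2: (-4,0.5) → rotate → (-1.62755,3.68797) → ×s → (-1.65196,3.74329) → (-1.65,3.74)
v3: (-2,-4) → rotate → (-4.45912,-0.34095) → ×s → (-4.52601,-0.34607) → (-4.53,-0.35)
v4: (0,-4.5) → rotate → (-3.85978,-2.31346) → ×s → (-3.91768,-2.34816) → (-3.92,-2.35)
v5: (4.5,-5) → rotate → (-1.97518,-6.43029) → ×s → (-2.00481,-6.52675) → (-2.00,-6.53)
v6: (5,2) → rotate → (4.28597,-3.26044) → ×s → (4.35026,-3.30934) → (4.35,-3.31)
v7: (-2.5,4.5) → rotate → (2.57452,4.45778) → ×s → (2.61314,4.52465) → (2.61,4.52)

Cross-section at z=0.75: (-0.17,5.22) (-1.65,3.74) (-4.53,-0.35) (-3.92,-2.35) (-2.00,-6.53) (4.35,-3.31) (2.61,4.52)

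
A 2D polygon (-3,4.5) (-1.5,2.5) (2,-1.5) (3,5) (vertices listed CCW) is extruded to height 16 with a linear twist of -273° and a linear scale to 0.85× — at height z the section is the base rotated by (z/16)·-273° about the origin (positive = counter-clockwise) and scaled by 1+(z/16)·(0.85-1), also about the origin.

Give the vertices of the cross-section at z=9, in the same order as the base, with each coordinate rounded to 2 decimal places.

t = z/height = 9/16 = 0.5625
s = 1 + (scale-1)·z/height = 1 + (0.85-1)·9/16 = 0.915625
θ = twist·z/height = -273°·9/16 = -153.5625° = -2.680171 rad
cos θ = -0.895421, sin θ = -0.445221 (intermediates below are computed at full precision and shown rounded to 5 d.p.)
v1: (-3,4.5) → rotate → (4.68976,-2.69373) → ×s → (4.29406,-2.46645) → (4.29,-2.47)
v2: (-1.5,2.5) → rotate → (2.45618,-1.57072) → ×s → (2.24894,-1.43819) → (2.25,-1.44)
v3: (2,-1.5) → rotate → (-2.45867,0.45269) → ×s → (-2.25122,0.41449) → (-2.25,0.41)
v4: (3,5) → rotate → (-0.46016,-5.81277) → ×s → (-0.42133,-5.32231) → (-0.42,-5.32)

Cross-section at z=9: (4.29,-2.47) (2.25,-1.44) (-2.25,0.41) (-0.42,-5.32)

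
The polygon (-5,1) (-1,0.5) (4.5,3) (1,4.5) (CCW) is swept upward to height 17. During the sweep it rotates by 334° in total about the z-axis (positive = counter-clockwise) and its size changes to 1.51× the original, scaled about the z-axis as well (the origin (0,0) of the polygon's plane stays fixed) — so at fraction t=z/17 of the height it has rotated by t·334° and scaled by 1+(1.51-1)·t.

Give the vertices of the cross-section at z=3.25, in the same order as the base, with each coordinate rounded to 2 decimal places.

Cross-section at z=3.25: (-3.40,-4.44) (-0.98,-0.74) (-0.78,5.88) (-3.95,3.16)

t = z/height = 3.25/17 = 0.191176
s = 1 + (scale-1)·z/height = 1 + (1.51-1)·3.25/17 = 1.097500
θ = twist·z/height = 334°·3.25/17 = 63.8529° = 1.114444 rad
cos θ = 0.440677, sin θ = 0.897666 (intermediates below are computed at full precision and shown rounded to 5 d.p.)
v1: (-5,1) → rotate → (-3.10105,-4.04765) → ×s → (-3.40340,-4.44230) → (-3.40,-4.44)
v2: (-1,0.5) → rotate → (-0.88951,-0.67733) → ×s → (-0.97624,-0.74337) → (-0.98,-0.74)
v3: (4.5,3) → rotate → (-0.70995,5.36153) → ×s → (-0.77917,5.88428) → (-0.78,5.88)
v4: (1,4.5) → rotate → (-3.59882,2.88071) → ×s → (-3.94971,3.16158) → (-3.95,3.16)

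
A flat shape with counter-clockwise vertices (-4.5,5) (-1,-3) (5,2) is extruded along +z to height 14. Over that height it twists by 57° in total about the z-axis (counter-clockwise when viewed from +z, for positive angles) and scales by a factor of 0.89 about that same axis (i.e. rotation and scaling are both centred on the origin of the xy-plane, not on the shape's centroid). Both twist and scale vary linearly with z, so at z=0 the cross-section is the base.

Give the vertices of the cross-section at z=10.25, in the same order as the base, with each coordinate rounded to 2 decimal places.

Cross-section at z=10.25: (-6.15,0.68) (1.15,-2.67) (2.21,4.43)

t = z/height = 10.25/14 = 0.732143
s = 1 + (scale-1)·z/height = 1 + (0.89-1)·10.25/14 = 0.919464
θ = twist·z/height = 57°·10.25/14 = 41.7321° = 0.728363 rad
cos θ = 0.746265, sin θ = 0.665649 (intermediates below are computed at full precision and shown rounded to 5 d.p.)
v1: (-4.5,5) → rotate → (-6.68644,0.73590) → ×s → (-6.14794,0.67664) → (-6.15,0.68)
v2: (-1,-3) → rotate → (1.25068,-2.90444) → ×s → (1.14996,-2.67053) → (1.15,-2.67)
v3: (5,2) → rotate → (2.40003,4.82078) → ×s → (2.20674,4.43253) → (2.21,4.43)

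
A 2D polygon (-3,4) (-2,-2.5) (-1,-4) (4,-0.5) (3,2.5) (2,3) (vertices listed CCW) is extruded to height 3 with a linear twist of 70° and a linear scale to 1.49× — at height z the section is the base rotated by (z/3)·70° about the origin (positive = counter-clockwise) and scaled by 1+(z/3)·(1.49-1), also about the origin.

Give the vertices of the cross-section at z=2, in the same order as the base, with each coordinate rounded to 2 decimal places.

t = z/height = 2/3 = 0.666667
s = 1 + (scale-1)·z/height = 1 + (1.49-1)·2/3 = 1.326667
θ = twist·z/height = 70°·2/3 = 46.6667° = 0.814487 rad
cos θ = 0.686242, sin θ = 0.727374 (intermediates below are computed at full precision and shown rounded to 5 d.p.)
v1: (-3,4) → rotate → (-4.96822,0.56285) → ×s → (-6.59117,0.74671) → (-6.59,0.75)
v2: (-2,-2.5) → rotate → (0.44595,-3.17035) → ×s → (0.59163,-4.20600) → (0.59,-4.21)
v3: (-1,-4) → rotate → (2.22325,-3.47234) → ×s → (2.94952,-4.60664) → (2.95,-4.61)
v4: (4,-0.5) → rotate → (3.10865,2.56637) → ×s → (4.12415,3.40472) → (4.12,3.40)
v5: (3,2.5) → rotate → (0.24029,3.89773) → ×s → (0.31879,5.17098) → (0.32,5.17)
v6: (2,3) → rotate → (-0.80964,3.51347) → ×s → (-1.07412,4.66121) → (-1.07,4.66)

Cross-section at z=2: (-6.59,0.75) (0.59,-4.21) (2.95,-4.61) (4.12,3.40) (0.32,5.17) (-1.07,4.66)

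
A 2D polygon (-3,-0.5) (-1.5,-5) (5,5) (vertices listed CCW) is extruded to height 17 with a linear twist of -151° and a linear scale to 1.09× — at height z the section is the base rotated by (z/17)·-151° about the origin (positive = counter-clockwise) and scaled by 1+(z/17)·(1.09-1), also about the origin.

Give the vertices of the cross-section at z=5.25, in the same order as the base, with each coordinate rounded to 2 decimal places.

t = z/height = 5.25/17 = 0.308824
s = 1 + (scale-1)·z/height = 1 + (1.09-1)·5.25/17 = 1.027794
θ = twist·z/height = -151°·5.25/17 = -46.6324° = -0.813888 rad
cos θ = 0.686677, sin θ = -0.726963 (intermediates below are computed at full precision and shown rounded to 5 d.p.)
v1: (-3,-0.5) → rotate → (-2.42351,1.83755) → ×s → (-2.49087,1.88862) → (-2.49,1.89)
v2: (-1.5,-5) → rotate → (-4.66483,-2.34294) → ×s → (-4.79448,-2.40806) → (-4.79,-2.41)
v3: (5,5) → rotate → (7.06820,-0.20143) → ×s → (7.26465,-0.20703) → (7.26,-0.21)

Cross-section at z=5.25: (-2.49,1.89) (-4.79,-2.41) (7.26,-0.21)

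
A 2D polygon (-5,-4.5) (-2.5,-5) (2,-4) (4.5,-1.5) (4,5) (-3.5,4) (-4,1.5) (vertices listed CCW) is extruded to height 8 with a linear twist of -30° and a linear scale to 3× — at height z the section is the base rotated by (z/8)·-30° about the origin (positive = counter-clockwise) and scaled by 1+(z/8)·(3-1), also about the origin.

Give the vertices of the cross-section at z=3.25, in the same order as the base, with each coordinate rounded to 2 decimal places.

t = z/height = 3.25/8 = 0.40625
s = 1 + (scale-1)·z/height = 1 + (3-1)·3.25/8 = 1.812500
θ = twist·z/height = -30°·3.25/8 = -12.1875° = -0.212712 rad
cos θ = 0.977462, sin θ = -0.211112 (intermediates below are computed at full precision and shown rounded to 5 d.p.)
v1: (-5,-4.5) → rotate → (-5.83731,-3.34302) → ×s → (-10.58013,-6.05923) → (-10.58,-6.06)
v2: (-2.5,-5) → rotate → (-3.49921,-4.35953) → ×s → (-6.34232,-7.90165) → (-6.34,-7.90)
v3: (2,-4) → rotate → (1.11048,-4.33207) → ×s → (2.01274,-7.85188) → (2.01,-7.85)
v4: (4.5,-1.5) → rotate → (4.08191,-2.41619) → ×s → (7.39846,-4.37935) → (7.40,-4.38)
v5: (4,5) → rotate → (4.96541,4.04286) → ×s → (8.99980,7.32769) → (9.00,7.33)
v6: (-3.5,4) → rotate → (-2.57667,4.64874) → ×s → (-4.67022,8.42584) → (-4.67,8.43)
v7: (-4,1.5) → rotate → (-3.59318,2.31064) → ×s → (-6.51264,4.18803) → (-6.51,4.19)

Cross-section at z=3.25: (-10.58,-6.06) (-6.34,-7.90) (2.01,-7.85) (7.40,-4.38) (9.00,7.33) (-4.67,8.43) (-6.51,4.19)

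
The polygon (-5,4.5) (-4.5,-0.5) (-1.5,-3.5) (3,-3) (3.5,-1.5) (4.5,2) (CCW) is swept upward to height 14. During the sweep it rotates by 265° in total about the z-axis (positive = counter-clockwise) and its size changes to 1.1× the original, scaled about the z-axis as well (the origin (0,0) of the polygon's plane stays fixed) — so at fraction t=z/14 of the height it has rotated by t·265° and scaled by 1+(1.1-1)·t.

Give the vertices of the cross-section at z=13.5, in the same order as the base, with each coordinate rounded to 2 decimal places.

t = z/height = 13.5/14 = 0.964286
s = 1 + (scale-1)·z/height = 1 + (1.1-1)·13.5/14 = 1.096429
θ = twist·z/height = 265°·13.5/14 = 255.5357° = 4.459940 rad
cos θ = -0.249776, sin θ = -0.968304 (intermediates below are computed at full precision and shown rounded to 5 d.p.)
v1: (-5,4.5) → rotate → (5.60625,3.71752) → ×s → (6.14685,4.07600) → (6.15,4.08)
v2: (-4.5,-0.5) → rotate → (0.63984,4.48225) → ×s → (0.70154,4.91447) → (0.70,4.91)
v3: (-1.5,-3.5) → rotate → (-3.01440,2.32667) → ×s → (-3.30507,2.55103) → (-3.31,2.55)
v4: (3,-3) → rotate → (-3.65424,-2.15558) → ×s → (-4.00661,-2.36344) → (-4.01,-2.36)
v5: (3.5,-1.5) → rotate → (-2.32667,-3.01440) → ×s → (-2.55103,-3.30507) → (-2.55,-3.31)
v6: (4.5,2) → rotate → (0.81261,-4.85692) → ×s → (0.89097,-5.32526) → (0.89,-5.33)

Cross-section at z=13.5: (6.15,4.08) (0.70,4.91) (-3.31,2.55) (-4.01,-2.36) (-2.55,-3.31) (0.89,-5.33)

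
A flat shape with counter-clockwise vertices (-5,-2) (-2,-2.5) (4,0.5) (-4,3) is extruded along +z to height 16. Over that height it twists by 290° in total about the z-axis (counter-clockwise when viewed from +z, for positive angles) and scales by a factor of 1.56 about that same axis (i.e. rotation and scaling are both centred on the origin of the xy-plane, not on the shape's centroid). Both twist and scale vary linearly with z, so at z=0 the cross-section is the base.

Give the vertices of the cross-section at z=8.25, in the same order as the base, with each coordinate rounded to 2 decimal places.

Cross-section at z=8.25: (6.86,-1.05) (3.86,1.47) (-4.77,2.06) (2.48,-5.95)

t = z/height = 8.25/16 = 0.515625
s = 1 + (scale-1)·z/height = 1 + (1.56-1)·8.25/16 = 1.288750
θ = twist·z/height = 290°·8.25/16 = 149.5313° = 2.609813 rad
cos θ = -0.861906, sin θ = 0.507068 (intermediates below are computed at full precision and shown rounded to 5 d.p.)
v1: (-5,-2) → rotate → (5.32367,-0.81153) → ×s → (6.86087,-1.04586) → (6.86,-1.05)
v2: (-2,-2.5) → rotate → (2.99148,1.14063) → ×s → (3.85527,1.46998) → (3.86,1.47)
v3: (4,0.5) → rotate → (-3.70116,1.59732) → ×s → (-4.76987,2.05855) → (-4.77,2.06)
v4: (-4,3) → rotate → (1.92642,-4.61399) → ×s → (2.48267,-5.94628) → (2.48,-5.95)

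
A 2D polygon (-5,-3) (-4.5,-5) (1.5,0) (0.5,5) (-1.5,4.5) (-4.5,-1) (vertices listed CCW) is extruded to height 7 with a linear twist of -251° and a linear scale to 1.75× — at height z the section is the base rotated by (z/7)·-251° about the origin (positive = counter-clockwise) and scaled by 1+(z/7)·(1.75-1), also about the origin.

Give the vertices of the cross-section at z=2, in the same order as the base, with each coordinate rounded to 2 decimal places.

t = z/height = 2/7 = 0.285714
s = 1 + (scale-1)·z/height = 1 + (1.75-1)·2/7 = 1.214286
θ = twist·z/height = -251°·2/7 = -71.7143° = -1.251650 rad
cos θ = 0.313756, sin θ = -0.949504 (intermediates below are computed at full precision and shown rounded to 5 d.p.)
v1: (-5,-3) → rotate → (-4.41729,3.80625) → ×s → (-5.36385,4.62188) → (-5.36,4.62)
v2: (-4.5,-5) → rotate → (-6.15942,2.70399) → ×s → (-7.47930,3.28341) → (-7.48,3.28)
v3: (1.5,0) → rotate → (0.47063,-1.42426) → ×s → (0.57148,-1.72945) → (0.57,-1.73)
v4: (0.5,5) → rotate → (4.90440,1.09403) → ×s → (5.95534,1.32846) → (5.96,1.33)
v5: (-1.5,4.5) → rotate → (3.80213,2.83616) → ×s → (4.61688,3.44390) → (4.62,3.44)
v6: (-4.5,-1) → rotate → (-2.36140,3.95901) → ×s → (-2.86742,4.80737) → (-2.87,4.81)

Cross-section at z=2: (-5.36,4.62) (-7.48,3.28) (0.57,-1.73) (5.96,1.33) (4.62,3.44) (-2.87,4.81)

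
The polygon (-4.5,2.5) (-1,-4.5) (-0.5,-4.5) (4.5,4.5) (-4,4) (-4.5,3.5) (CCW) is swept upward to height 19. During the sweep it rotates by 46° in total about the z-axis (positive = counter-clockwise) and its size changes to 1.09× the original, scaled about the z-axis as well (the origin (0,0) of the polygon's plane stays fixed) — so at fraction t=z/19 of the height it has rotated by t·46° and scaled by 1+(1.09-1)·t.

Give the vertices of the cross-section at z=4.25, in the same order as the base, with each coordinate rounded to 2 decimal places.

t = z/height = 4.25/19 = 0.223684
s = 1 + (scale-1)·z/height = 1 + (1.09-1)·4.25/19 = 1.020132
θ = twist·z/height = 46°·4.25/19 = 10.2895° = 0.179585 rad
cos θ = 0.983918, sin θ = 0.178621 (intermediates below are computed at full precision and shown rounded to 5 d.p.)
v1: (-4.5,2.5) → rotate → (-4.87418,1.65600) → ×s → (-4.97231,1.68934) → (-4.97,1.69)
v2: (-1,-4.5) → rotate → (-0.18012,-4.60625) → ×s → (-0.18375,-4.69898) → (-0.18,-4.70)
v3: (-0.5,-4.5) → rotate → (0.31184,-4.51694) → ×s → (0.31812,-4.60787) → (0.32,-4.61)
v4: (4.5,4.5) → rotate → (3.62383,5.23143) → ×s → (3.69679,5.33674) → (3.70,5.34)
v5: (-4,4) → rotate → (-4.65016,3.22119) → ×s → (-4.74377,3.28603) → (-4.74,3.29)
v6: (-4.5,3.5) → rotate → (-5.05281,2.63992) → ×s → (-5.15453,2.69306) → (-5.15,2.69)

Cross-section at z=4.25: (-4.97,1.69) (-0.18,-4.70) (0.32,-4.61) (3.70,5.34) (-4.74,3.29) (-5.15,2.69)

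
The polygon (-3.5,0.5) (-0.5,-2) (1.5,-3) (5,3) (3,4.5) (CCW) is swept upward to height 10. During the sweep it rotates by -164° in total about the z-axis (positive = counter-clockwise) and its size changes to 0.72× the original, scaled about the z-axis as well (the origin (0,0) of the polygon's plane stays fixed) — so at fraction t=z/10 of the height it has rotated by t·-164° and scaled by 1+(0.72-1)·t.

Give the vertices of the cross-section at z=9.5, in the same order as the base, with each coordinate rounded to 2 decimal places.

t = z/height = 9.5/10 = 0.95
s = 1 + (scale-1)·z/height = 1 + (0.72-1)·9.5/10 = 0.734000
θ = twist·z/height = -164°·9.5/10 = -155.8000° = -2.719223 rad
cos θ = -0.912120, sin θ = -0.409923 (intermediates below are computed at full precision and shown rounded to 5 d.p.)
v1: (-3.5,0.5) → rotate → (3.39738,0.97867) → ×s → (2.49368,0.71834) → (2.49,0.72)
v2: (-0.5,-2) → rotate → (-0.36379,2.02920) → ×s → (-0.26702,1.48943) → (-0.27,1.49)
v3: (1.5,-3) → rotate → (-2.59795,2.12148) → ×s → (-1.90689,1.55716) → (-1.91,1.56)
v4: (5,3) → rotate → (-3.33083,-4.78598) → ×s → (-2.44483,-3.51291) → (-2.44,-3.51)
v5: (3,4.5) → rotate → (-0.89171,-5.33431) → ×s → (-0.65451,-3.91538) → (-0.65,-3.92)

Cross-section at z=9.5: (2.49,0.72) (-0.27,1.49) (-1.91,1.56) (-2.44,-3.51) (-0.65,-3.92)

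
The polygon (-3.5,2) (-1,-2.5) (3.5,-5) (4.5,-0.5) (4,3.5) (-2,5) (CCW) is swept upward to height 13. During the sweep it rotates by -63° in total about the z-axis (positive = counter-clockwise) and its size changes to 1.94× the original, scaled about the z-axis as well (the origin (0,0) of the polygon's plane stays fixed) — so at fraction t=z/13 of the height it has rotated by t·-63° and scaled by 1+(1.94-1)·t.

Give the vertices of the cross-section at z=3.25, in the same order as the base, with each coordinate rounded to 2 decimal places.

t = z/height = 3.25/13 = 0.25
s = 1 + (scale-1)·z/height = 1 + (1.94-1)·3.25/13 = 1.235000
θ = twist·z/height = -63°·3.25/13 = -15.7500° = -0.274889 rad
cos θ = 0.962455, sin θ = -0.271440 (intermediates below are computed at full precision and shown rounded to 5 d.p.)
v1: (-3.5,2) → rotate → (-2.82571,2.87495) → ×s → (-3.48975,3.55057) → (-3.49,3.55)
v2: (-1,-2.5) → rotate → (-1.64106,-2.13470) → ×s → (-2.02670,-2.63635) → (-2.03,-2.64)
v3: (3.5,-5) → rotate → (2.01139,-5.76232) → ×s → (2.48407,-7.11646) → (2.48,-7.12)
v4: (4.5,-0.5) → rotate → (4.19533,-1.70271) → ×s → (5.18123,-2.10285) → (5.18,-2.10)
v5: (4,3.5) → rotate → (4.79986,2.28283) → ×s → (5.92783,2.81930) → (5.93,2.82)
v6: (-2,5) → rotate → (-0.56771,5.35516) → ×s → (-0.70112,6.61362) → (-0.70,6.61)

Cross-section at z=3.25: (-3.49,3.55) (-2.03,-2.64) (2.48,-7.12) (5.18,-2.10) (5.93,2.82) (-0.70,6.61)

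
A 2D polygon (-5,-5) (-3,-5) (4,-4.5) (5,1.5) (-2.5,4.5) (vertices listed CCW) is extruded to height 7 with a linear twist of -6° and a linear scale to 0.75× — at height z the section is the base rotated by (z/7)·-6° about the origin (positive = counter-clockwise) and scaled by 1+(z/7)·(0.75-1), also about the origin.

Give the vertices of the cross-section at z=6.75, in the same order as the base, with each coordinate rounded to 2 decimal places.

t = z/height = 6.75/7 = 0.964286
s = 1 + (scale-1)·z/height = 1 + (0.75-1)·6.75/7 = 0.758929
θ = twist·z/height = -6°·6.75/7 = -5.7857° = -0.100980 rad
cos θ = 0.994906, sin θ = -0.100808 (intermediates below are computed at full precision and shown rounded to 5 d.p.)
v1: (-5,-5) → rotate → (-5.47857,-4.47049) → ×s → (-4.15784,-3.39278) → (-4.16,-3.39)
v2: (-3,-5) → rotate → (-3.48876,-4.67210) → ×s → (-2.64772,-3.54579) → (-2.65,-3.55)
v3: (4,-4.5) → rotate → (3.52599,-4.88031) → ×s → (2.67597,-3.70381) → (2.68,-3.70)
v4: (5,1.5) → rotate → (5.12574,0.98832) → ×s → (3.89007,0.75006) → (3.89,0.75)
v5: (-2.5,4.5) → rotate → (-2.03363,4.72910) → ×s → (-1.54338,3.58905) → (-1.54,3.59)

Cross-section at z=6.75: (-4.16,-3.39) (-2.65,-3.55) (2.68,-3.70) (3.89,0.75) (-1.54,3.59)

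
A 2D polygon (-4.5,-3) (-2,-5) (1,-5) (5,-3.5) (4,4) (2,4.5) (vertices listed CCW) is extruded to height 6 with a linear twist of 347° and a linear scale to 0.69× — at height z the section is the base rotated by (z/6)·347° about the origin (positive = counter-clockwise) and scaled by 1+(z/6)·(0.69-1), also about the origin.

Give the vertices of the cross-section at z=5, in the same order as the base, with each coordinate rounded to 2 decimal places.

t = z/height = 5/6 = 0.833333
s = 1 + (scale-1)·z/height = 1 + (0.69-1)·5/6 = 0.741667
θ = twist·z/height = 347°·5/6 = 289.1667° = 5.046910 rad
cos θ = 0.328317, sin θ = -0.944568 (intermediates below are computed at full precision and shown rounded to 5 d.p.)
v1: (-4.5,-3) → rotate → (-4.31113,3.26560) → ×s → (-3.19742,2.42199) → (-3.20,2.42)
v2: (-2,-5) → rotate → (-5.37947,0.24755) → ×s → (-3.98978,0.18360) → (-3.99,0.18)
v3: (1,-5) → rotate → (-4.39452,-2.58615) → ×s → (-3.25927,-1.91806) → (-3.26,-1.92)
v4: (5,-3.5) → rotate → (-1.66440,-5.87195) → ×s → (-1.23443,-4.35503) → (-1.23,-4.36)
v5: (4,4) → rotate → (5.09154,-2.46500) → ×s → (3.77622,-1.82821) → (3.78,-1.83)
v6: (2,4.5) → rotate → (4.90719,-0.41171) → ×s → (3.63950,-0.30535) → (3.64,-0.31)

Cross-section at z=5: (-3.20,2.42) (-3.99,0.18) (-3.26,-1.92) (-1.23,-4.36) (3.78,-1.83) (3.64,-0.31)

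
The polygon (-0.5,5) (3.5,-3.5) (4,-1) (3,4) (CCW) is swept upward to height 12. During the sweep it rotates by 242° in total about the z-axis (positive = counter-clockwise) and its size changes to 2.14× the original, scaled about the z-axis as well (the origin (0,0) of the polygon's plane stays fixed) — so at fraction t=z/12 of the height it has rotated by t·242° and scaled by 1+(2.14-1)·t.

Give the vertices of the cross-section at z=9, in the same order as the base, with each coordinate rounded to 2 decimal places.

t = z/height = 9/12 = 0.75
s = 1 + (scale-1)·z/height = 1 + (2.14-1)·9/12 = 1.855000
θ = twist·z/height = 242°·9/12 = 181.5000° = 3.167773 rad
cos θ = -0.999657, sin θ = -0.026177 (intermediates below are computed at full precision and shown rounded to 5 d.p.)
v1: (-0.5,5) → rotate → (0.63071,-4.98520) → ×s → (1.16997,-9.24754) → (1.17,-9.25)
v2: (3.5,-3.5) → rotate → (-3.59042,3.40718) → ×s → (-6.66023,6.32032) → (-6.66,6.32)
v3: (4,-1) → rotate → (-4.02481,0.89495) → ×s → (-7.46602,1.66013) → (-7.47,1.66)
v4: (3,4) → rotate → (-2.89426,-4.07716) → ×s → (-5.36886,-7.56313) → (-5.37,-7.56)

Cross-section at z=9: (1.17,-9.25) (-6.66,6.32) (-7.47,1.66) (-5.37,-7.56)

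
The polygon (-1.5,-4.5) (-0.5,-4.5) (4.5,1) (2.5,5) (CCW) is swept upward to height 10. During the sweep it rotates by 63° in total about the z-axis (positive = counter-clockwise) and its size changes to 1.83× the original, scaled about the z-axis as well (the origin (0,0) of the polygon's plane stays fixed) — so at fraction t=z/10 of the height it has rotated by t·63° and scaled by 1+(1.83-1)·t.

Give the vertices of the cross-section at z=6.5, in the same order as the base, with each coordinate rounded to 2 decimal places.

Cross-section at z=6.5: (2.80,-6.75) (3.96,-5.74) (4.22,5.70) (-2.14,8.34)

t = z/height = 6.5/10 = 0.65
s = 1 + (scale-1)·z/height = 1 + (1.83-1)·6.5/10 = 1.539500
θ = twist·z/height = 63°·6.5/10 = 40.9500° = 0.714712 rad
cos θ = 0.755282, sin θ = 0.655400 (intermediates below are computed at full precision and shown rounded to 5 d.p.)
v1: (-1.5,-4.5) → rotate → (1.81638,-4.38187) → ×s → (2.79631,-6.74589) → (2.80,-6.75)
v2: (-0.5,-4.5) → rotate → (2.57166,-3.72647) → ×s → (3.95907,-5.73690) → (3.96,-5.74)
v3: (4.5,1) → rotate → (2.74337,3.70458) → ×s → (4.22342,5.70320) → (4.22,5.70)
v4: (2.5,5) → rotate → (-1.38880,5.41491) → ×s → (-2.13805,8.33625) → (-2.14,8.34)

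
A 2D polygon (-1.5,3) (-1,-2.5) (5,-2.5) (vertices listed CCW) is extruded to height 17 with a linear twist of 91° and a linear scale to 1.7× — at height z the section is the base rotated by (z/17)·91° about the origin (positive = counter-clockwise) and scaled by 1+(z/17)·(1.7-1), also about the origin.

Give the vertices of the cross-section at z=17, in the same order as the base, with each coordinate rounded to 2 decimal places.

Cross-section at z=17: (-5.05,-2.64) (4.28,-1.63) (4.10,8.57)

t = z/height = 17/17 = 1
s = 1 + (scale-1)·z/height = 1 + (1.7-1)·17/17 = 1.700000
θ = twist·z/height = 91°·17/17 = 91.0000° = 1.588250 rad
cos θ = -0.017452, sin θ = 0.999848 (intermediates below are computed at full precision and shown rounded to 5 d.p.)
v1: (-1.5,3) → rotate → (-2.97336,-1.55213) → ×s → (-5.05472,-2.63862) → (-5.05,-2.64)
v2: (-1,-2.5) → rotate → (2.51707,-0.95622) → ×s → (4.27902,-1.62557) → (4.28,-1.63)
v3: (5,-2.5) → rotate → (2.41236,5.04287) → ×s → (4.10101,8.57288) → (4.10,8.57)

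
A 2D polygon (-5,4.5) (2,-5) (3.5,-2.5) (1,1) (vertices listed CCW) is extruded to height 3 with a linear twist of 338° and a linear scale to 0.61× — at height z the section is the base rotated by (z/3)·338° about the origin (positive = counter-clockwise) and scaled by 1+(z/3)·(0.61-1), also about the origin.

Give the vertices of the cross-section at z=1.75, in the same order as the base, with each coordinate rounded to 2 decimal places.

t = z/height = 1.75/3 = 0.583333
s = 1 + (scale-1)·z/height = 1 + (0.61-1)·1.75/3 = 0.772500
θ = twist·z/height = 338°·1.75/3 = 197.1667° = 3.441208 rad
cos θ = -0.955450, sin θ = -0.295152 (intermediates below are computed at full precision and shown rounded to 5 d.p.)
v1: (-5,4.5) → rotate → (6.10544,-2.82376) → ×s → (4.71645,-2.18136) → (4.72,-2.18)
v2: (2,-5) → rotate → (-3.38666,4.18695) → ×s → (-2.61620,3.23442) → (-2.62,3.23)
v3: (3.5,-2.5) → rotate → (-4.08196,1.35559) → ×s → (-3.15331,1.04720) → (-3.15,1.05)
v4: (1,1) → rotate → (-0.66030,-1.25060) → ×s → (-0.51008,-0.96609) → (-0.51,-0.97)

Cross-section at z=1.75: (4.72,-2.18) (-2.62,3.23) (-3.15,1.05) (-0.51,-0.97)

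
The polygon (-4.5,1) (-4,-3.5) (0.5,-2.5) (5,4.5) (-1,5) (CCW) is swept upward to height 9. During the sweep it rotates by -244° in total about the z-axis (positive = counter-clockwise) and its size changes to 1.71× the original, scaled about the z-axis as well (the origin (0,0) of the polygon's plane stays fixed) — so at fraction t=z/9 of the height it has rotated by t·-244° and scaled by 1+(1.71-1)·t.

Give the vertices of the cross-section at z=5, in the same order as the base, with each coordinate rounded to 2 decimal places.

t = z/height = 5/9 = 0.555556
s = 1 + (scale-1)·z/height = 1 + (1.71-1)·5/9 = 1.394444
θ = twist·z/height = -244°·5/9 = -135.5556° = -2.365891 rad
cos θ = -0.713930, sin θ = -0.700217 (intermediates below are computed at full precision and shown rounded to 5 d.p.)
v1: (-4.5,1) → rotate → (3.91290,2.43705) → ×s → (5.45632,3.39833) → (5.46,3.40)
v2: (-4,-3.5) → rotate → (0.40496,5.29962) → ×s → (0.56469,7.39003) → (0.56,7.39)
v3: (0.5,-2.5) → rotate → (-2.10751,1.43472) → ×s → (-2.93880,2.00063) → (-2.94,2.00)
v4: (5,4.5) → rotate → (-0.41867,-6.71377) → ×s → (-0.58381,-9.36198) → (-0.58,-9.36)
v5: (-1,5) → rotate → (4.21502,-2.86943) → ×s → (5.87761,-4.00126) → (5.88,-4.00)

Cross-section at z=5: (5.46,3.40) (0.56,7.39) (-2.94,2.00) (-0.58,-9.36) (5.88,-4.00)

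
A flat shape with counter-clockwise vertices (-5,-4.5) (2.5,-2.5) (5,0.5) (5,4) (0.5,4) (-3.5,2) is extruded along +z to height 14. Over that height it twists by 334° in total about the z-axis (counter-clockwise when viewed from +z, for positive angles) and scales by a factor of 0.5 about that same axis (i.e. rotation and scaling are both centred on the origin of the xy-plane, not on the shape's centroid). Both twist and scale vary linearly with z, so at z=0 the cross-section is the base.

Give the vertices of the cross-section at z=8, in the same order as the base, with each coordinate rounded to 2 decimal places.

Cross-section at z=8: (2.90,3.83) (-2.09,1.42) (-3.44,-1.02) (-2.97,-3.48) (0.19,-2.87) (2.72,-0.93)

t = z/height = 8/14 = 0.571429
s = 1 + (scale-1)·z/height = 1 + (0.5-1)·8/14 = 0.714286
θ = twist·z/height = 334°·8/14 = 190.8571° = 3.331086 rad
cos θ = -0.982100, sin θ = -0.188361 (intermediates below are computed at full precision and shown rounded to 5 d.p.)
v1: (-5,-4.5) → rotate → (4.06288,5.36125) → ×s → (2.90205,3.82947) → (2.90,3.83)
v2: (2.5,-2.5) → rotate → (-2.92615,1.98435) → ×s → (-2.09011,1.41739) → (-2.09,1.42)
v3: (5,0.5) → rotate → (-4.81632,-1.43285) → ×s → (-3.44023,-1.02347) → (-3.44,-1.02)
v4: (5,4) → rotate → (-4.15706,-4.87020) → ×s → (-2.96933,-3.47872) → (-2.97,-3.48)
v5: (0.5,4) → rotate → (0.26239,-4.02258) → ×s → (0.18742,-2.87327) → (0.19,-2.87)
v6: (-3.5,2) → rotate → (3.81407,-1.30494) → ×s → (2.72434,-0.93210) → (2.72,-0.93)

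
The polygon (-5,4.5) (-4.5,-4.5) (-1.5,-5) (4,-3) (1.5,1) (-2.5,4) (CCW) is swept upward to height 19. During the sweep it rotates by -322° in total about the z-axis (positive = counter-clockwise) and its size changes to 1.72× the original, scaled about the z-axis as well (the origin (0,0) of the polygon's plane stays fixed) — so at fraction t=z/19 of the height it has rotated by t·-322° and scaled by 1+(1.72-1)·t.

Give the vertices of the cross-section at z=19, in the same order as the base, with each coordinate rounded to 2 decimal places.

Cross-section at z=19: (-11.54,0.80) (-1.33,-10.86) (3.26,-8.37) (8.60,0.17) (0.97,2.94) (-7.62,2.77)

t = z/height = 19/19 = 1
s = 1 + (scale-1)·z/height = 1 + (1.72-1)·19/19 = 1.720000
θ = twist·z/height = -322°·19/19 = -322.0000° = -5.619960 rad
cos θ = 0.788011, sin θ = 0.615661 (intermediates below are computed at full precision and shown rounded to 5 d.p.)
v1: (-5,4.5) → rotate → (-6.71053,0.46774) → ×s → (-11.54211,0.80451) → (-11.54,0.80)
v2: (-4.5,-4.5) → rotate → (-0.77557,-6.31653) → ×s → (-1.33398,-10.86442) → (-1.33,-10.86)
v3: (-1.5,-5) → rotate → (1.89629,-4.86355) → ×s → (3.26162,-8.36530) → (3.26,-8.37)
v4: (4,-3) → rotate → (4.99903,0.09861) → ×s → (8.59833,0.16962) → (8.60,0.17)
v5: (1.5,1) → rotate → (0.56635,1.71150) → ×s → (0.97413,2.94379) → (0.97,2.94)
v6: (-2.5,4) → rotate → (-4.43267,1.61289) → ×s → (-7.62420,2.77417) → (-7.62,2.77)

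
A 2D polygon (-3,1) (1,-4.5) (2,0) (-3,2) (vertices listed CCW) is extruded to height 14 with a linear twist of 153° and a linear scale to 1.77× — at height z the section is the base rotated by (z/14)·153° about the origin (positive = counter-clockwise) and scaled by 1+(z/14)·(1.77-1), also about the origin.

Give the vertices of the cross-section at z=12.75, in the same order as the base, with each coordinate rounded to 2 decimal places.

t = z/height = 12.75/14 = 0.910714
s = 1 + (scale-1)·z/height = 1 + (1.77-1)·12.75/14 = 1.701250
θ = twist·z/height = 153°·12.75/14 = 139.3393° = 2.431929 rad
cos θ = -0.758581, sin θ = 0.651578 (intermediates below are computed at full precision and shown rounded to 5 d.p.)
v1: (-3,1) → rotate → (1.62417,-2.71332) → ×s → (2.76311,-4.61603) → (2.76,-4.62)
v2: (1,-4.5) → rotate → (2.17352,4.06519) → ×s → (3.69770,6.91591) → (3.70,6.92)
v3: (2,0) → rotate → (-1.51716,1.30316) → ×s → (-2.58107,2.21700) → (-2.58,2.22)
v4: (-3,2) → rotate → (0.97259,-3.47190) → ×s → (1.65461,-5.90657) → (1.65,-5.91)

Cross-section at z=12.75: (2.76,-4.62) (3.70,6.92) (-2.58,2.22) (1.65,-5.91)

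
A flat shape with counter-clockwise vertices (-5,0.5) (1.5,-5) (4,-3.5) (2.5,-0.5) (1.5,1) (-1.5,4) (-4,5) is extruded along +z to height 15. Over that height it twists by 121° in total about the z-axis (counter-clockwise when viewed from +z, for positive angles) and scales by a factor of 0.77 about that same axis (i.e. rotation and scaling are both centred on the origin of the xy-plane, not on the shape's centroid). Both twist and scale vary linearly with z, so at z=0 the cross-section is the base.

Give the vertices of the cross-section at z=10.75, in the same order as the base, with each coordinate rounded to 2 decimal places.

t = z/height = 10.75/15 = 0.716667
s = 1 + (scale-1)·z/height = 1 + (0.77-1)·10.75/15 = 0.835167
θ = twist·z/height = 121°·10.75/15 = 86.7167° = 1.513491 rad
cos θ = 0.057274, sin θ = 0.998359 (intermediates below are computed at full precision and shown rounded to 5 d.p.)
v1: (-5,0.5) → rotate → (-0.78555,-4.96316) → ×s → (-0.65606,-4.14506) → (-0.66,-4.15)
v2: (1.5,-5) → rotate → (5.07770,1.21117) → ×s → (4.24073,1.01153) → (4.24,1.01)
v3: (4,-3.5) → rotate → (3.72335,3.79298) → ×s → (3.10962,3.16777) → (3.11,3.17)
v4: (2.5,-0.5) → rotate → (0.64236,2.46726) → ×s → (0.53648,2.06057) → (0.54,2.06)
v5: (1.5,1) → rotate → (-0.91245,1.55481) → ×s → (-0.76205,1.29853) → (-0.76,1.30)
v6: (-1.5,4) → rotate → (-4.07934,-1.26844) → ×s → (-3.40693,-1.05936) → (-3.41,-1.06)
v7: (-4,5) → rotate → (-5.22089,-3.70707) → ×s → (-4.36031,-3.09602) → (-4.36,-3.10)

Cross-section at z=10.75: (-0.66,-4.15) (4.24,1.01) (3.11,3.17) (0.54,2.06) (-0.76,1.30) (-3.41,-1.06) (-4.36,-3.10)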